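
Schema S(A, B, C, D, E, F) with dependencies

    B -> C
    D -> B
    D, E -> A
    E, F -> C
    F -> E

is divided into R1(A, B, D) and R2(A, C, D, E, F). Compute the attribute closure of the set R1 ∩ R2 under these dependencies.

A, B, C, D

R1 ∩ R2 = {A, D}.
D → B applies, adding B
B → C applies, adding C
Closure: {A, B, C, D}.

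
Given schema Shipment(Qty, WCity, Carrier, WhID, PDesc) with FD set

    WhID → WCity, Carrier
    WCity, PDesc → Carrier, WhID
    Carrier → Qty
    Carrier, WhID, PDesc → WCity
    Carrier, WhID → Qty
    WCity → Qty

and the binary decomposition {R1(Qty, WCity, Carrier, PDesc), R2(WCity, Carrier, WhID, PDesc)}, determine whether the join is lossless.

Common attributes: R1 ∩ R2 = {WCity, Carrier, PDesc}.
Closure of {WCity, Carrier, PDesc}: WCity, PDesc → Carrier, WhID applies, adding WhID; Carrier → Qty applies, adding Qty. So (WCity, Carrier, PDesc)⁺ = {Qty, WCity, Carrier, WhID, PDesc}.
This closure contains every attribute of R1, so R1 ∩ R2 → R1. The join is lossless.

Yes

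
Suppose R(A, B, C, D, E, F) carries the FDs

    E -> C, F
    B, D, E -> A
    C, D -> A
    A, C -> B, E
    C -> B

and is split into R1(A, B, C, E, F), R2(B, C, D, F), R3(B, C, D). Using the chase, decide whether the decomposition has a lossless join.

No

Chase test. Columns are A, B, C, D, E, F; row i has aⱼ where attribute j ∈ Ri, else bᵢⱼ.
Initial tableau (one row per fragment):
  row 1: a1 a2 a3 b14 a5 a6
  row 2: b21 a2 a3 a4 b25 a6
  row 3: b31 a2 a3 a4 b35 b36
Rows 2 and 3 agree on C, D; apply C, D→A and equate their A entries.
Rows 2 and 3 agree on A, C; apply A, C→B, E and equate their B, E entries.
Rows 2 and 3 agree on E; apply E→C, F and equate their C, F entries.
No row becomes fully distinguished — the join is lossy.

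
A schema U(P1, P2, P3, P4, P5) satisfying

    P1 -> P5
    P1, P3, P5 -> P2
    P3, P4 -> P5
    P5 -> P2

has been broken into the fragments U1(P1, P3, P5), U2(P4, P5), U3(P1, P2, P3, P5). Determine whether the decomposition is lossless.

Chase test. Columns are P1, P2, P3, P4, P5; row i has aⱼ where attribute j ∈ Ui, else bᵢⱼ.
Initial tableau (one row per fragment):
  row 1: a1 b12 a3 b14 a5
  row 2: b21 b22 b23 a4 a5
  row 3: a1 a2 a3 b34 a5
Rows 1 and 3 agree on P1, P3, P5; apply P1, P3, P5→P2 and equate their P2 entries.
Rows 1 and 2 agree on P5; apply P5→P2 and equate their P2 entries.
No row becomes fully distinguished — the join is lossy.

No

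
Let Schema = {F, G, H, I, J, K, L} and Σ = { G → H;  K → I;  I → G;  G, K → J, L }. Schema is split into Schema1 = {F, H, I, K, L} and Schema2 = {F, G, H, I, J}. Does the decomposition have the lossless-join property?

Common attributes: Schema1 ∩ Schema2 = {F, H, I}.
Closure of {F, H, I}: I → G applies, adding G. So (F, H, I)⁺ = {F, G, H, I}.
The closure contains neither all of Schema1 = {F, H, I, K, L} nor all of Schema2 = {F, G, H, I, J}, so the common attributes are not a superkey of either fragment. The join is lossy.

No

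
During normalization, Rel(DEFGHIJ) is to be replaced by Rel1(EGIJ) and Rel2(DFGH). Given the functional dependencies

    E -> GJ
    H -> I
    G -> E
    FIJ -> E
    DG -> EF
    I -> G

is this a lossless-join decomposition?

No

Common attributes: Rel1 ∩ Rel2 = {G}.
Closure of {G}: G → E applies, adding E; E → GJ applies, adding J. So (G)⁺ = {EGJ}.
The closure contains neither all of Rel1 = {EGIJ} nor all of Rel2 = {DFGH}, so the common attributes are not a superkey of either fragment. The join is lossy.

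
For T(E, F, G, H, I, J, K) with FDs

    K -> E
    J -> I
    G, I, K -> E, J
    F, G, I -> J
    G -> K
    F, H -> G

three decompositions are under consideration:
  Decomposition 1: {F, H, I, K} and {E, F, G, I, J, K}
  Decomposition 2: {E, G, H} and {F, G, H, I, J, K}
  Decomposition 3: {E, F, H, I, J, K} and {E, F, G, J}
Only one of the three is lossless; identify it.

Decomposition 2

Decomposition 1: common = {F, I, K}, closure = {E, F, I, K} → lossy.
Decomposition 2: common = {G, H}, closure = {E, G, H, K} → lossless.
Decomposition 3: common = {E, F, J}, closure = {E, F, I, J} → lossy.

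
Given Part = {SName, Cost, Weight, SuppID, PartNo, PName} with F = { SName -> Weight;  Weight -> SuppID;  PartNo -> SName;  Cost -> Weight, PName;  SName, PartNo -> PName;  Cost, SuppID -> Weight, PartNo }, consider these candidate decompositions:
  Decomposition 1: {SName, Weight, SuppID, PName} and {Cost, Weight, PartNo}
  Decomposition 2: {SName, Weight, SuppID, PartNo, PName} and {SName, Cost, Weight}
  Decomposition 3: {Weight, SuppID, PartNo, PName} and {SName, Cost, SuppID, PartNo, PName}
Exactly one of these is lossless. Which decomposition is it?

Decomposition 1: common = {Weight}, closure = {Weight, SuppID} → lossy.
Decomposition 2: common = {SName, Weight}, closure = {SName, Weight, SuppID} → lossy.
Decomposition 3: common = {SuppID, PartNo, PName}, closure = {SName, Weight, SuppID, PartNo, PName} → lossless.

Decomposition 3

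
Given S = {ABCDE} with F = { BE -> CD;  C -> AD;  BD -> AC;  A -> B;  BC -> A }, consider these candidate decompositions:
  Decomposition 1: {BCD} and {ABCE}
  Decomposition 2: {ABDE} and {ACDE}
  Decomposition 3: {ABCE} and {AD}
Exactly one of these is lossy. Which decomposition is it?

Decomposition 3

Decomposition 1: common = {BC}, closure = {ABCD} → lossless.
Decomposition 2: common = {ADE}, closure = {ABCDE} → lossless.
Decomposition 3: common = {A}, closure = {AB} → lossy.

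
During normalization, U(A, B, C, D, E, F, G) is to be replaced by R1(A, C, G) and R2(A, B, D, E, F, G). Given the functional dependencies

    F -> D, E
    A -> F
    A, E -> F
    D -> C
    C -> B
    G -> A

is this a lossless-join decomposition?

Yes

Common attributes: R1 ∩ R2 = {A, G}.
Closure of {A, G}: A → F applies, adding F; F → D, E applies, adding D, E; D → C applies, adding C; C → B applies, adding B. So (A, G)⁺ = {A, B, C, D, E, F, G}.
This closure contains every attribute of R1, so R1 ∩ R2 → R1. The join is lossless.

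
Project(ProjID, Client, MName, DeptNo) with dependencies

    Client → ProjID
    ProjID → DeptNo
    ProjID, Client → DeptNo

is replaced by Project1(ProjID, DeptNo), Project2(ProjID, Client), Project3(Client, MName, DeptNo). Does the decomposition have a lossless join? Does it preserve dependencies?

lossless and dependency-preserving

Lossless test (chase): Rows 2 and 3 agree on Client; apply Client→ProjID and equate their ProjID entries. Rows 1 and 2 agree on ProjID; apply ProjID→DeptNo and equate their DeptNo entries. Row 3 is now all distinguished symbols — the join is lossless.
Dependency preservation: ProjID, Client → DeptNo is not contained in any single fragment, but the restricted closure of its left-hand side across the fragments still reaches the right-hand side; the remaining FDs each lie inside some fragment. All dependencies are preserved.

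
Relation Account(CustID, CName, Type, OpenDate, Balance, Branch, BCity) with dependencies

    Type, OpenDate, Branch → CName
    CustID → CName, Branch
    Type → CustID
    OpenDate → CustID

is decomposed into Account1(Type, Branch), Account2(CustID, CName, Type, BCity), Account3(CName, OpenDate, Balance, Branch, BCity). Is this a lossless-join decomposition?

No

Chase test. Columns are CustID, CName, Type, OpenDate, Balance, Branch, BCity; row i has aⱼ where attribute j ∈ Accounti, else bᵢⱼ.
Initial tableau (one row per fragment):
  row 1: b11 b12 a3 b14 b15 a6 b17
  row 2: a1 a2 a3 b24 b25 b26 a7
  row 3: b31 a2 b33 a4 a5 a6 a7
Rows 1 and 2 agree on Type; apply Type→CustID and equate their CustID entries.
Rows 1 and 2 agree on CustID; apply CustID→CName, Branch and equate their CName, Branch entries.
No row becomes fully distinguished — the join is lossy.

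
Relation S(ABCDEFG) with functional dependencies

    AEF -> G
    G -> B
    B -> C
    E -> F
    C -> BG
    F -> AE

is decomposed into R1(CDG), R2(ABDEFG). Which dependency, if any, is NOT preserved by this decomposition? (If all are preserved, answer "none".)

AEF → G lies within R2.
G → B lies within R2.
B → C: restricted closure across fragments reaches C.
E → F lies within R2.
C → BG: restricted closure across fragments reaches BG.
F → AE lies within R2.
Every dependency is enforceable on the fragments, so the decomposition is dependency-preserving.

none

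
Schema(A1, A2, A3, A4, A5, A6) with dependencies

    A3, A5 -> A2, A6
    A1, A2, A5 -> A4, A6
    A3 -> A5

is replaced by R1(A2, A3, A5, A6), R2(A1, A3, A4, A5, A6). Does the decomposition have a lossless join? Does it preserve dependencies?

Lossless test: (A3, A5, A6)⁺ = {A2, A3, A5, A6}, which contains all of one fragment — lossless.
Dependency preservation: the restricted closure of {A1, A2, A5} across the fragments never reaches {A4, A6}, so A1, A2, A5 → A4, A6 cannot be enforced without a join — not preserved.

lossless but not dependency-preserving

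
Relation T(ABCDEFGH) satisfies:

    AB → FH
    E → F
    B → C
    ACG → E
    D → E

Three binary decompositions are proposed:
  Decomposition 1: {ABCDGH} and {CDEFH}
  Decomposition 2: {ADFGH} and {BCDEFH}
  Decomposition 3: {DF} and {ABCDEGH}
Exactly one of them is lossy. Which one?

Decomposition 2

Decomposition 1: common = {CDH}, closure = {CDEFH} → lossless.
Decomposition 2: common = {DFH}, closure = {DEFH} → lossy.
Decomposition 3: common = {D}, closure = {DEF} → lossless.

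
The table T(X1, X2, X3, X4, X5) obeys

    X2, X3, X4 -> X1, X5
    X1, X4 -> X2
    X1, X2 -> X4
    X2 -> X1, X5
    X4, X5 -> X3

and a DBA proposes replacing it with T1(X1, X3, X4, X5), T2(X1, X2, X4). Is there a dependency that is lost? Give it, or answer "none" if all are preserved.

none

X2, X3, X4 → X1, X5: restricted closure across fragments reaches X1, X5.
X1, X4 → X2 lies within T2.
X1, X2 → X4 lies within T2.
X2 → X1, X5: restricted closure across fragments reaches X1, X5.
X4, X5 → X3 lies within T1.
Every dependency is enforceable on the fragments, so the decomposition is dependency-preserving.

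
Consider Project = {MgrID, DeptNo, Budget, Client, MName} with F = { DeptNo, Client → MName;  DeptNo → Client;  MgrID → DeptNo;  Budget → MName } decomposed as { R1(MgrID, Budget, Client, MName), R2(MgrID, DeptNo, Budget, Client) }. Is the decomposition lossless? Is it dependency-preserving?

Lossless test: (MgrID, Budget, Client)⁺ = {MgrID, DeptNo, Budget, Client, MName}, which contains all of one fragment — lossless.
Dependency preservation: the restricted closure of {DeptNo, Client} across the fragments never reaches {MName}, so DeptNo, Client → MName cannot be enforced without a join — not preserved.

lossless but not dependency-preserving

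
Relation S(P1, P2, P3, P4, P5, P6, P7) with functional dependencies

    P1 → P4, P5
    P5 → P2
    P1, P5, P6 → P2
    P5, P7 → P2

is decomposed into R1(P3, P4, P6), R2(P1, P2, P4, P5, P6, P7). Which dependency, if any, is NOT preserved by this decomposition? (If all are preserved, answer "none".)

none

P1 → P4, P5 lies within R2.
P5 → P2 lies within R2.
P1, P5, P6 → P2 lies within R2.
P5, P7 → P2 lies within R2.
Every dependency is enforceable on the fragments, so the decomposition is dependency-preserving.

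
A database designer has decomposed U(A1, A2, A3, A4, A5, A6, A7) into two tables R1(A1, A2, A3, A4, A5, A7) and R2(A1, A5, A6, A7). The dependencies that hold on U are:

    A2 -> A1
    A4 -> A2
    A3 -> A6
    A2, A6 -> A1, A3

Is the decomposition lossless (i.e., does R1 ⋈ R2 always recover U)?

Common attributes: R1 ∩ R2 = {A1, A5, A7}.
No dependency enlarges {A1, A5, A7}, so (A1, A5, A7)⁺ = {A1, A5, A7}.
The closure contains neither all of R1 = {A1, A2, A3, A4, A5, A7} nor all of R2 = {A1, A5, A6, A7}, so the common attributes are not a superkey of either fragment. The join is lossy.

No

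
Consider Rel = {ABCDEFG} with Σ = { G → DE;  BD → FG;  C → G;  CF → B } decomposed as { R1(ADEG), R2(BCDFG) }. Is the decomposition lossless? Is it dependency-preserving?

lossy but dependency-preserving

Lossless test: (DG)⁺ = {DEG}, which is a superkey of neither fragment — lossy.
Dependency preservation: every FD's attributes lie within a single fragment, so each can be enforced locally — preserved.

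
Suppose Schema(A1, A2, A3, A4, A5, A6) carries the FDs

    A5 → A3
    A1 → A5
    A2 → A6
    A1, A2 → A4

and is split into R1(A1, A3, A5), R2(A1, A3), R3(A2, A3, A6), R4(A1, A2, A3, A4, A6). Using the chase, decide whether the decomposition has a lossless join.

Chase test. Columns are A1, A2, A3, A4, A5, A6; row i has aⱼ where attribute j ∈ Ri, else bᵢⱼ.
Initial tableau (one row per fragment):
  row 1: a1 b12 a3 b14 a5 b16
  row 2: a1 b22 a3 b24 b25 b26
  row 3: b31 a2 a3 b34 b35 a6
  row 4: a1 a2 a3 a4 b45 a6
Rows 1 and 2 agree on A1; apply A1→A5 and equate their A5 entries.
Rows 1 and 4 agree on A1; apply A1→A5 and equate their A5 entries.
Row 4 is now all distinguished symbols — the join is lossless.

Yes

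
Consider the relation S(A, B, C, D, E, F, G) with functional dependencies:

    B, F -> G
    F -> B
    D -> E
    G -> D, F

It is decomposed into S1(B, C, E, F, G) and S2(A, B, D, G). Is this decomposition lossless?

No

Common attributes: S1 ∩ S2 = {B, G}.
Closure of {B, G}: G → D, F applies, adding D, F; D → E applies, adding E. So (B, G)⁺ = {B, D, E, F, G}.
The closure contains neither all of S1 = {B, C, E, F, G} nor all of S2 = {A, B, D, G}, so the common attributes are not a superkey of either fragment. The join is lossy.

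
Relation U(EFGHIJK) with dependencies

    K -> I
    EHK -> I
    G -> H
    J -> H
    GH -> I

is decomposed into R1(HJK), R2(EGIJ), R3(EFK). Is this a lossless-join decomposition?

No

Chase test. Columns are EFGHIJK; row i has aⱼ where attribute j ∈ Ri, else bᵢⱼ.
Initial tableau (one row per fragment):
  row 1: b11 b12 b13 a4 b15 a6 a7
  row 2: a1 b22 a3 b24 a5 a6 b27
  row 3: a1 a2 b33 b34 b35 b36 a7
Rows 1 and 3 agree on K; apply K→I and equate their I entries.
Rows 1 and 2 agree on J; apply J→H and equate their H entries.
No row becomes fully distinguished — the join is lossy.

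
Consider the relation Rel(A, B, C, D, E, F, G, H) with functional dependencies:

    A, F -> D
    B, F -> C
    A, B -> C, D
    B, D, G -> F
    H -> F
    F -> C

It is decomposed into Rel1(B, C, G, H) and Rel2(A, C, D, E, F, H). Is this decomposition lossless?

Common attributes: Rel1 ∩ Rel2 = {C, H}.
Closure of {C, H}: H → F applies, adding F. So (C, H)⁺ = {C, F, H}.
The closure contains neither all of Rel1 = {B, C, G, H} nor all of Rel2 = {A, C, D, E, F, H}, so the common attributes are not a superkey of either fragment. The join is lossy.

No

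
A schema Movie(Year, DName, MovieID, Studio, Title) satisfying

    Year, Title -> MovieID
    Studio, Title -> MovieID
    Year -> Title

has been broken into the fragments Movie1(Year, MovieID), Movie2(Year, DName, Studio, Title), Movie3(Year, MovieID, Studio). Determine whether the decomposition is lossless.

Chase test. Columns are Year, DName, MovieID, Studio, Title; row i has aⱼ where attribute j ∈ Moviei, else bᵢⱼ.
Initial tableau (one row per fragment):
  row 1: a1 b12 a3 b14 b15
  row 2: a1 a2 b23 a4 a5
  row 3: a1 b32 a3 a4 b35
Rows 1 and 2 agree on Year; apply Year→Title and equate their Title entries.
Rows 1 and 3 agree on Year; apply Year→Title and equate their Title entries.
Rows 1 and 2 agree on Year, Title; apply Year, Title→MovieID and equate their MovieID entries.
Row 2 is now all distinguished symbols — the join is lossless.

Yes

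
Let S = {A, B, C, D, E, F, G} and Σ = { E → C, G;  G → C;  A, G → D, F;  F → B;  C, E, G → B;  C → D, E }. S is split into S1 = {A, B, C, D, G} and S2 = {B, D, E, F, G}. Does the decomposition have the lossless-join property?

Common attributes: S1 ∩ S2 = {B, D, G}.
Closure of {B, D, G}: G → C applies, adding C; C → D, E applies, adding E. So (B, D, G)⁺ = {B, C, D, E, G}.
The closure contains neither all of S1 = {A, B, C, D, G} nor all of S2 = {B, D, E, F, G}, so the common attributes are not a superkey of either fragment. The join is lossy.

No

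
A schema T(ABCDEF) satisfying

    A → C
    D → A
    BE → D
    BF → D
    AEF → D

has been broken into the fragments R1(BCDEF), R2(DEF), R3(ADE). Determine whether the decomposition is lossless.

Yes

Chase test. Columns are ABCDEF; row i has aⱼ where attribute j ∈ Ri, else bᵢⱼ.
Initial tableau (one row per fragment):
  row 1: b11 a2 a3 a4 a5 a6
  row 2: b21 b22 b23 a4 a5 a6
  row 3: a1 b32 b33 a4 a5 b36
Rows 1 and 2 agree on D; apply D→A and equate their A entries.
Rows 1 and 3 agree on D; apply D→A and equate their A entries.
Rows 1 and 2 agree on A; apply A→C and equate their C entries.
Rows 1 and 3 agree on A; apply A→C and equate their C entries.
Row 1 is now all distinguished symbols — the join is lossless.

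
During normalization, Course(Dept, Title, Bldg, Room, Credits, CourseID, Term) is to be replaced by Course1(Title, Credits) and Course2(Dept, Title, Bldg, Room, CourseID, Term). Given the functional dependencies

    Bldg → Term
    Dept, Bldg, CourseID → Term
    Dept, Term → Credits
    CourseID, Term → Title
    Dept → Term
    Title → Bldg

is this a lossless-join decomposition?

Common attributes: Course1 ∩ Course2 = {Title}.
Closure of {Title}: Title → Bldg applies, adding Bldg; Bldg → Term applies, adding Term. So (Title)⁺ = {Title, Bldg, Term}.
The closure contains neither all of Course1 = {Title, Credits} nor all of Course2 = {Dept, Title, Bldg, Room, CourseID, Term}, so the common attributes are not a superkey of either fragment. The join is lossy.

No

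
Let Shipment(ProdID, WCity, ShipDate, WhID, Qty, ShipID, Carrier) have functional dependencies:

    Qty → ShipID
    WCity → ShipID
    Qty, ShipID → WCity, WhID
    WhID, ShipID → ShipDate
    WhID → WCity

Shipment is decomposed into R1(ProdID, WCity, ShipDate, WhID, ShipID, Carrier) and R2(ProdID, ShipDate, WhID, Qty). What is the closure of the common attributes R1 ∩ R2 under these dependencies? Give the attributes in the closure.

ProdID, WCity, ShipDate, WhID, ShipID

R1 ∩ R2 = {ProdID, ShipDate, WhID}.
WhID → WCity applies, adding WCity
WCity → ShipID applies, adding ShipID
Closure: {ProdID, WCity, ShipDate, WhID, ShipID}.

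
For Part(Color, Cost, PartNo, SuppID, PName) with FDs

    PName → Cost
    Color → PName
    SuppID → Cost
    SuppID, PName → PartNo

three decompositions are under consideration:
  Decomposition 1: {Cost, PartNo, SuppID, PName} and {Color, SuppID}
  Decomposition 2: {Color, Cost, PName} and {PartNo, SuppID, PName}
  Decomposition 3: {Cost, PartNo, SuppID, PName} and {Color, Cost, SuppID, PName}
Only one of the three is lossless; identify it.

Decomposition 1: common = {SuppID}, closure = {Cost, SuppID} → lossy.
Decomposition 2: common = {PName}, closure = {Cost, PName} → lossy.
Decomposition 3: common = {Cost, SuppID, PName}, closure = {Cost, PartNo, SuppID, PName} → lossless.

Decomposition 3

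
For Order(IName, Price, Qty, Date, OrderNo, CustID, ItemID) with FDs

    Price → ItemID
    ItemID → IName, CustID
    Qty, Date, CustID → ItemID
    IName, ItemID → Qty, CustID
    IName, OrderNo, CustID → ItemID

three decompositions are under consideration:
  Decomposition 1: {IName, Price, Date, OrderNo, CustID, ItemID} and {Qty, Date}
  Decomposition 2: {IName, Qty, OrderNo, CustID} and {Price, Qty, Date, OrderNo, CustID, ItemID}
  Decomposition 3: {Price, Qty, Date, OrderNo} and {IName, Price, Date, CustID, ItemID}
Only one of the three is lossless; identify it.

Decomposition 3

Decomposition 1: common = {Date}, closure = {Date} → lossy.
Decomposition 2: common = {Qty, OrderNo, CustID}, closure = {Qty, OrderNo, CustID} → lossy.
Decomposition 3: common = {Price, Date}, closure = {IName, Price, Qty, Date, CustID, ItemID} → lossless.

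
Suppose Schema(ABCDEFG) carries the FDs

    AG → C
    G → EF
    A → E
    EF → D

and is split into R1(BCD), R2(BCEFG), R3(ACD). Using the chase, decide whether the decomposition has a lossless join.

No

Chase test. Columns are ABCDEFG; row i has aⱼ where attribute j ∈ Ri, else bᵢⱼ.
Initial tableau (one row per fragment):
  row 1: b11 a2 a3 a4 b15 b16 b17
  row 2: b21 a2 a3 b24 a5 a6 a7
  row 3: a1 b32 a3 a4 b35 b36 b37
No row becomes fully distinguished — the join is lossy.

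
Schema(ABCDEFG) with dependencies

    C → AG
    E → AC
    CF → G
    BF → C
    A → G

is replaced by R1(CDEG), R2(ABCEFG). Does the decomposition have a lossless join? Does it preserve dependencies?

Lossless test: (CEG)⁺ = {ACEG}, which is a superkey of neither fragment — lossy.
Dependency preservation: every FD's attributes lie within a single fragment, so each can be enforced locally — preserved.

lossy but dependency-preserving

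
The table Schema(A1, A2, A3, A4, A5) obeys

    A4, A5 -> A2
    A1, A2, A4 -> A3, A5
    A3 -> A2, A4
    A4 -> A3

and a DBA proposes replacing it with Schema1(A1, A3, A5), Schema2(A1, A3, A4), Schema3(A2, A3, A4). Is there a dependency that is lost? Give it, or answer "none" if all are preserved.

none

A4, A5 → A2: restricted closure across fragments reaches A2.
A1, A2, A4 → A3, A5: restricted closure across fragments reaches A3, A5.
A3 → A2, A4 lies within Schema3.
A4 → A3 lies within Schema2.
Every dependency is enforceable on the fragments, so the decomposition is dependency-preserving.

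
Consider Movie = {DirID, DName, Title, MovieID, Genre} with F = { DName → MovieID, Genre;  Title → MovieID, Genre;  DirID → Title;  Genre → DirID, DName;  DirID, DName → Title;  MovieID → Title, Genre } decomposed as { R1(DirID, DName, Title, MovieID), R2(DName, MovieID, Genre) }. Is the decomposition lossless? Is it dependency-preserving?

Lossless test: (DName, MovieID)⁺ = {DirID, DName, Title, MovieID, Genre}, which contains all of one fragment — lossless.
Dependency preservation: Title → MovieID, Genre; Genre → DirID, DName; MovieID → Title, Genre are not contained in any single fragment, but the restricted closure of each left-hand side across the fragments still reaches the right-hand side; the remaining FDs each lie inside some fragment. All dependencies are preserved.

lossless and dependency-preserving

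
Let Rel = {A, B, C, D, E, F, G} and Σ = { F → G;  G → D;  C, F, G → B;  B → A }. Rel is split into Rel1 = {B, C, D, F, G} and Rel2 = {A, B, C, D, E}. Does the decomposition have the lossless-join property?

No

Common attributes: Rel1 ∩ Rel2 = {B, C, D}.
Closure of {B, C, D}: B → A applies, adding A. So (B, C, D)⁺ = {A, B, C, D}.
The closure contains neither all of Rel1 = {B, C, D, F, G} nor all of Rel2 = {A, B, C, D, E}, so the common attributes are not a superkey of either fragment. The join is lossy.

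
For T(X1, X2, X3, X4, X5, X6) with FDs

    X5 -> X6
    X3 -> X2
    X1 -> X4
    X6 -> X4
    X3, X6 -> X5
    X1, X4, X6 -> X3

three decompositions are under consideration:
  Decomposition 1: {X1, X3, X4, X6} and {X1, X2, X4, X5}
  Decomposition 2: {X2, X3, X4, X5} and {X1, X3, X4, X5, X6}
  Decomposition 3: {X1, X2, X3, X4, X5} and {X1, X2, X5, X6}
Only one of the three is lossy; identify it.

Decomposition 1: common = {X1, X4}, closure = {X1, X4} → lossy.
Decomposition 2: common = {X3, X4, X5}, closure = {X2, X3, X4, X5, X6} → lossless.
Decomposition 3: common = {X1, X2, X5}, closure = {X1, X2, X3, X4, X5, X6} → lossless.

Decomposition 1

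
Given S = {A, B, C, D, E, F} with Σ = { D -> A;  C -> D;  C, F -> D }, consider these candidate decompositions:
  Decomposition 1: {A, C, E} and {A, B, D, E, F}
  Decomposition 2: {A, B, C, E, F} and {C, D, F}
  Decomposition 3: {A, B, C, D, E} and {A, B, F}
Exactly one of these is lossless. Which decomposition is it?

Decomposition 2

Decomposition 1: common = {A, E}, closure = {A, E} → lossy.
Decomposition 2: common = {C, F}, closure = {A, C, D, F} → lossless.
Decomposition 3: common = {A, B}, closure = {A, B} → lossy.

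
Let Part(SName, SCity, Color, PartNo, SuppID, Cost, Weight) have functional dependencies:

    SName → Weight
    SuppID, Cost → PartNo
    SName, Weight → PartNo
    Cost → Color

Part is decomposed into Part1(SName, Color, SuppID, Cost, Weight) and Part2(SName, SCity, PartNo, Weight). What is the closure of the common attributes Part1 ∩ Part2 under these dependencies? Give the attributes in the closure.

SName, PartNo, Weight

Part1 ∩ Part2 = {SName, Weight}.
SName, Weight → PartNo applies, adding PartNo
Closure: {SName, PartNo, Weight}.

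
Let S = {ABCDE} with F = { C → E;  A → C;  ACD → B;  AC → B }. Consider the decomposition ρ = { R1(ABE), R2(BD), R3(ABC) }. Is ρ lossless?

Chase test. Columns are ABCDE; row i has aⱼ where attribute j ∈ Ri, else bᵢⱼ.
Initial tableau (one row per fragment):
  row 1: a1 a2 b13 b14 a5
  row 2: b21 a2 b23 a4 b25
  row 3: a1 a2 a3 b34 b35
Rows 1 and 3 agree on A; apply A→C and equate their C entries.
Rows 1 and 3 agree on C; apply C→E and equate their E entries.
No row becomes fully distinguished — the join is lossy.

No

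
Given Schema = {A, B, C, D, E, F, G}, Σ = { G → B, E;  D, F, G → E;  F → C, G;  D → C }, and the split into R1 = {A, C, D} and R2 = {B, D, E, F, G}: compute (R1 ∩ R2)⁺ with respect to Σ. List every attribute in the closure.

R1 ∩ R2 = {D}.
D → C applies, adding C
Closure: {C, D}.

C, D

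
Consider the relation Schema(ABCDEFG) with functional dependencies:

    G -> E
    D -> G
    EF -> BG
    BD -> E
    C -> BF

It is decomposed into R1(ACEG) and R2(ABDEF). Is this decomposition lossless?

No

Common attributes: R1 ∩ R2 = {AE}.
No dependency enlarges {AE}, so (AE)⁺ = {AE}.
The closure contains neither all of R1 = {ACEG} nor all of R2 = {ABDEF}, so the common attributes are not a superkey of either fragment. The join is lossy.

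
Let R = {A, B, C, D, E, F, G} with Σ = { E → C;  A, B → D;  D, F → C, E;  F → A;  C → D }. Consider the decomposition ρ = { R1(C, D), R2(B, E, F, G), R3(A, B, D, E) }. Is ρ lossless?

No

Chase test. Columns are A, B, C, D, E, F, G; row i has aⱼ where attribute j ∈ Ri, else bᵢⱼ.
Initial tableau (one row per fragment):
  row 1: b11 b12 a3 a4 b15 b16 b17
  row 2: b21 a2 b23 b24 a5 a6 a7
  row 3: a1 a2 b33 a4 a5 b36 b37
Rows 2 and 3 agree on E; apply E→C and equate their C entries.
Rows 2 and 3 agree on C; apply C→D and equate their D entries.
No row becomes fully distinguished — the join is lossy.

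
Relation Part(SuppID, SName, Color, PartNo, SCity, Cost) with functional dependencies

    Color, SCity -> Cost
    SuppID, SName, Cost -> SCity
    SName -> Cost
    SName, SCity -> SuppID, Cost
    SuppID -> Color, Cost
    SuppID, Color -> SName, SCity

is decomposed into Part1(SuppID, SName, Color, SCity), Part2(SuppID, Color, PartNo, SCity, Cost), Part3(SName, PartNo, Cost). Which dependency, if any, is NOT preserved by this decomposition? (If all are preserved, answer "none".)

none

Color, SCity → Cost lies within Part2.
SuppID, SName, Cost → SCity: restricted closure across fragments reaches SCity.
SName → Cost lies within Part3.
SName, SCity → SuppID, Cost: restricted closure across fragments reaches SuppID, Cost.
SuppID → Color, Cost lies within Part2.
SuppID, Color → SName, SCity lies within Part1.
Every dependency is enforceable on the fragments, so the decomposition is dependency-preserving.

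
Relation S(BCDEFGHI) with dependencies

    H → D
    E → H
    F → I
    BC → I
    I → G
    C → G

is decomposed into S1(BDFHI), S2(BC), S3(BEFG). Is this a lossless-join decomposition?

Chase test. Columns are BCDEFGHI; row i has aⱼ where attribute j ∈ Si, else bᵢⱼ.
Initial tableau (one row per fragment):
  row 1: a1 b12 a3 b14 a5 b16 a7 a8
  row 2: a1 a2 b23 b24 b25 b26 b27 b28
  row 3: a1 b32 b33 a4 a5 a6 b37 b38
Rows 1 and 3 agree on F; apply F→I and equate their I entries.
Rows 1 and 3 agree on I; apply I→G and equate their G entries.
No row becomes fully distinguished — the join is lossy.

No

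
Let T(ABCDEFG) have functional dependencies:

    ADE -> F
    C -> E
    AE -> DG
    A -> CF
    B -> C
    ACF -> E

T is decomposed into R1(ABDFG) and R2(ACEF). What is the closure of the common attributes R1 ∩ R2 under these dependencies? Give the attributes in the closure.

ACDEFG

R1 ∩ R2 = {AF}.
A → CF applies, adding C
ACF → E applies, adding E
AE → DG applies, adding DG
Closure: {ACDEFG}.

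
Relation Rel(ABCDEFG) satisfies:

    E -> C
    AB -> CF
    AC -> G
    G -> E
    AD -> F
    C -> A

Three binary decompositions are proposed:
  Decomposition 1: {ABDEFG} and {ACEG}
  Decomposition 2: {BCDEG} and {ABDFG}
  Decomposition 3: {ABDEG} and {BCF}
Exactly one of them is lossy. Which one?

Decomposition 3

Decomposition 1: common = {AEG}, closure = {ACEG} → lossless.
Decomposition 2: common = {BDG}, closure = {ABCDEFG} → lossless.
Decomposition 3: common = {B}, closure = {B} → lossy.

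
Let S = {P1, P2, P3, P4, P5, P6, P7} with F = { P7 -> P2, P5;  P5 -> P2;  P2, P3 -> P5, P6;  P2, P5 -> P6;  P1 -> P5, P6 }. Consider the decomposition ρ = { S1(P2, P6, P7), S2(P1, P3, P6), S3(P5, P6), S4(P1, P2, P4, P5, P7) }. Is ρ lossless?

Chase test. Columns are P1, P2, P3, P4, P5, P6, P7; row i has aⱼ where attribute j ∈ Si, else bᵢⱼ.
Initial tableau (one row per fragment):
  row 1: b11 a2 b13 b14 b15 a6 a7
  row 2: a1 b22 a3 b24 b25 a6 b27
  row 3: b31 b32 b33 b34 a5 a6 b37
  row 4: a1 a2 b43 a4 a5 b46 a7
Rows 1 and 4 agree on P7; apply P7→P2, P5 and equate their P2, P5 entries.
Rows 1 and 3 agree on P5; apply P5→P2 and equate their P2 entries.
Rows 1 and 4 agree on P2, P5; apply P2, P5→P6 and equate their P6 entries.
Rows 2 and 4 agree on P1; apply P1→P5, P6 and equate their P5, P6 entries.
Rows 1 and 2 agree on P5; apply P5→P2 and equate their P2 entries.
No row becomes fully distinguished — the join is lossy.

No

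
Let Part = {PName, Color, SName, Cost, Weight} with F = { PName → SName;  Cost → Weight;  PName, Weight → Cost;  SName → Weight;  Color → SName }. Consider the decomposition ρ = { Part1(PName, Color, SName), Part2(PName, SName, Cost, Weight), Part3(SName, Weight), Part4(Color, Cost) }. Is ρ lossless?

Chase test. Columns are PName, Color, SName, Cost, Weight; row i has aⱼ where attribute j ∈ Parti, else bᵢⱼ.
Initial tableau (one row per fragment):
  row 1: a1 a2 a3 b14 b15
  row 2: a1 b22 a3 a4 a5
  row 3: b31 b32 a3 b34 a5
  row 4: b41 a2 b43 a4 b45
Rows 2 and 4 agree on Cost; apply Cost→Weight and equate their Weight entries.
Rows 1 and 2 agree on SName; apply SName→Weight and equate their Weight entries.
Rows 1 and 4 agree on Color; apply Color→SName and equate their SName entries.
Rows 1 and 2 agree on PName, Weight; apply PName, Weight→Cost and equate their Cost entries.
Row 1 is now all distinguished symbols — the join is lossless.

Yes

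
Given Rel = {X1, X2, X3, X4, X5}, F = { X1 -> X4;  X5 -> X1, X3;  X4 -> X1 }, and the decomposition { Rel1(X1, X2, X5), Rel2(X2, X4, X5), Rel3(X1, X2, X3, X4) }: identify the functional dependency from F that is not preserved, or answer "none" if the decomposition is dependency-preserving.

Check X5 → X1, X3: no single fragment contains all of {X1, X3, X5}, and the restricted closure of {X5} across the fragments never reaches {X1, X3}.
X1 → X4 is preserved.
X4 → X1 is preserved.

X5 -> X1, X3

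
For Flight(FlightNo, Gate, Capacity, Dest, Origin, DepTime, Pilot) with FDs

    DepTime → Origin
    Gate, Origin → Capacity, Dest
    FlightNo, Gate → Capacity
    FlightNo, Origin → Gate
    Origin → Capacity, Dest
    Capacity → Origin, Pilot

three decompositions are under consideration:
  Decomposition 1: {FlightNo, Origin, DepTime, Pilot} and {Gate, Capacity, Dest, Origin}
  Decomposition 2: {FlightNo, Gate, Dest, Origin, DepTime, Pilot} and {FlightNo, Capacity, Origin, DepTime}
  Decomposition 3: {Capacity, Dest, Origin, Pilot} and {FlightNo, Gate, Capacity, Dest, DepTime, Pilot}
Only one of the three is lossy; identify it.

Decomposition 1

Decomposition 1: common = {Origin}, closure = {Capacity, Dest, Origin, Pilot} → lossy.
Decomposition 2: common = {FlightNo, Origin, DepTime}, closure = {FlightNo, Gate, Capacity, Dest, Origin, DepTime, Pilot} → lossless.
Decomposition 3: common = {Capacity, Dest, Pilot}, closure = {Capacity, Dest, Origin, Pilot} → lossless.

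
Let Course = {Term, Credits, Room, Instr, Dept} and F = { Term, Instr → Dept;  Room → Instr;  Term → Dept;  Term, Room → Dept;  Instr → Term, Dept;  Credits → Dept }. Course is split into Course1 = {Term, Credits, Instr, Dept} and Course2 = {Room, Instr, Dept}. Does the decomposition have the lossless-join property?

No

Common attributes: Course1 ∩ Course2 = {Instr, Dept}.
Closure of {Instr, Dept}: Instr → Term, Dept applies, adding Term. So (Instr, Dept)⁺ = {Term, Instr, Dept}.
The closure contains neither all of Course1 = {Term, Credits, Instr, Dept} nor all of Course2 = {Room, Instr, Dept}, so the common attributes are not a superkey of either fragment. The join is lossy.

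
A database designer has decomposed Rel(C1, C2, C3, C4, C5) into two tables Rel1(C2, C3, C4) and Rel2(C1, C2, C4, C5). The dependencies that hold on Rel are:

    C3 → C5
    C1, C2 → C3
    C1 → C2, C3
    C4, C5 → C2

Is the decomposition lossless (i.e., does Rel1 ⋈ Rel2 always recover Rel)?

Common attributes: Rel1 ∩ Rel2 = {C2, C4}.
No dependency enlarges {C2, C4}, so (C2, C4)⁺ = {C2, C4}.
The closure contains neither all of Rel1 = {C2, C3, C4} nor all of Rel2 = {C1, C2, C4, C5}, so the common attributes are not a superkey of either fragment. The join is lossy.

No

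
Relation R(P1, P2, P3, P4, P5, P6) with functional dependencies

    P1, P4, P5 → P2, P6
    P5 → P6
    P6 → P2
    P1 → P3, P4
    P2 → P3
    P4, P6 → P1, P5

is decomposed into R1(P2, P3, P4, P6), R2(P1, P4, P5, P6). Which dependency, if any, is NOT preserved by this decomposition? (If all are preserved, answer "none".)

Check P1 → P3, P4: no single fragment contains all of {P1, P3, P4}, and the restricted closure of {P1} across the fragments never reaches {P3, P4}.
P1, P4, P5 → P2, P6 is preserved.
P5 → P6 is preserved.
P6 → P2 is preserved.
P2 → P3 is preserved.
P4, P6 → P1, P5 is preserved.

P1 → P3, P4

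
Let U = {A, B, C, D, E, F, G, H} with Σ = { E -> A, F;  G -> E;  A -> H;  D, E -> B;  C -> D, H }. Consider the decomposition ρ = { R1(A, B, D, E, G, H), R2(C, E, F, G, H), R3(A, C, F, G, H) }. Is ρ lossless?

Chase test. Columns are A, B, C, D, E, F, G, H; row i has aⱼ where attribute j ∈ Ri, else bᵢⱼ.
Initial tableau (one row per fragment):
  row 1: a1 a2 b13 a4 a5 b16 a7 a8
  row 2: b21 b22 a3 b24 a5 a6 a7 a8
  row 3: a1 b32 a3 b34 b35 a6 a7 a8
Rows 1 and 2 agree on E; apply E→A, F and equate their A, F entries.
Rows 1 and 3 agree on G; apply G→E and equate their E entries.
Rows 2 and 3 agree on C; apply C→D, H and equate their D, H entries.
Rows 2 and 3 agree on D, E; apply D, E→B and equate their B entries.
No row becomes fully distinguished — the join is lossy.

No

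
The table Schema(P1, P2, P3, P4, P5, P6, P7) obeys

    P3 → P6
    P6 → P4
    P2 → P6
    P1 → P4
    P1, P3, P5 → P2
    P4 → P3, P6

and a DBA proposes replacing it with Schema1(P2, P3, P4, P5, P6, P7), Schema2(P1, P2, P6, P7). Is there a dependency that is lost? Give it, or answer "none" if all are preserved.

P1, P3, P5 → P2

Check P1, P3, P5 → P2: no single fragment contains all of {P1, P2, P3, P5}, and the restricted closure of {P1, P3, P5} across the fragments never reaches {P2}.
P3 → P6 is preserved.
P6 → P4 is preserved.
P2 → P6 is preserved.
P1 → P4 is preserved.
P4 → P3, P6 is preserved.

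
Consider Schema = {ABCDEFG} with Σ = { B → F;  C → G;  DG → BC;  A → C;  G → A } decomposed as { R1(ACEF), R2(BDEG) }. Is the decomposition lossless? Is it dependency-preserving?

Lossless test: (E)⁺ = {E}, which is a superkey of neither fragment — lossy.
Dependency preservation: the restricted closure of {B} across the fragments never reaches {F}, so B → F cannot be enforced without a join — not preserved.

lossy and not dependency-preserving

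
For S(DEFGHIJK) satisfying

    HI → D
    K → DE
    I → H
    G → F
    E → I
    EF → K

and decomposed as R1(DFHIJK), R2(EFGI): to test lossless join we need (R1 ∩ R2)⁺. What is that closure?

DFHI

R1 ∩ R2 = {FI}.
I → H applies, adding H
HI → D applies, adding D
Closure: {DFHI}.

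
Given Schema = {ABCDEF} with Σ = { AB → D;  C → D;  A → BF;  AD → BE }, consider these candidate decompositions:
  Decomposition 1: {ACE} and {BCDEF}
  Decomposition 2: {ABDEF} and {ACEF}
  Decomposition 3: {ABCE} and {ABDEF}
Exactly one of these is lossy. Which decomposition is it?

Decomposition 1: common = {CE}, closure = {CDE} → lossy.
Decomposition 2: common = {AEF}, closure = {ABDEF} → lossless.
Decomposition 3: common = {ABE}, closure = {ABDEF} → lossless.

Decomposition 1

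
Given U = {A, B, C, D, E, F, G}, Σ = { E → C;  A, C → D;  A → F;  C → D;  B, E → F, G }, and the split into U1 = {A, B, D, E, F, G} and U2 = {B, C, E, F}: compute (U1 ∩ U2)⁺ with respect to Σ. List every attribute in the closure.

U1 ∩ U2 = {B, E, F}.
E → C applies, adding C
C → D applies, adding D
B, E → F, G applies, adding G
Closure: {B, C, D, E, F, G}.

B, C, D, E, F, G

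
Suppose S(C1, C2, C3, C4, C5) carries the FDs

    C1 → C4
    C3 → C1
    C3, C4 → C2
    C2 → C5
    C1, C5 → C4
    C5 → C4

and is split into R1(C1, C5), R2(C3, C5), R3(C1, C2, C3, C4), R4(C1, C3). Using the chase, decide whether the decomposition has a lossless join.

Yes

Chase test. Columns are C1, C2, C3, C4, C5; row i has aⱼ where attribute j ∈ Ri, else bᵢⱼ.
Initial tableau (one row per fragment):
  row 1: a1 b12 b13 b14 a5
  row 2: b21 b22 a3 b24 a5
  row 3: a1 a2 a3 a4 b35
  row 4: a1 b42 a3 b44 b45
Rows 1 and 3 agree on C1; apply C1→C4 and equate their C4 entries.
Rows 1 and 4 agree on C1; apply C1→C4 and equate their C4 entries.
Rows 2 and 3 agree on C3; apply C3→C1 and equate their C1 entries.
Rows 3 and 4 agree on C3, C4; apply C3, C4→C2 and equate their C2 entries.
Rows 3 and 4 agree on C2; apply C2→C5 and equate their C5 entries.
Rows 1 and 2 agree on C1, C5; apply C1, C5→C4 and equate their C4 entries.
Rows 2 and 3 agree on C3, C4; apply C3, C4→C2 and equate their C2 entries.
Rows 2 and 3 agree on C2; apply C2→C5 and equate their C5 entries.
Row 2 is now all distinguished symbols — the join is lossless.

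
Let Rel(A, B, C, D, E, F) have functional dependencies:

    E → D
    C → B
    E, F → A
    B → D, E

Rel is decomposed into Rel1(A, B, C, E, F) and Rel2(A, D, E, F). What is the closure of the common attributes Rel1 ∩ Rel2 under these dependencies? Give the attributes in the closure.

A, D, E, F

Rel1 ∩ Rel2 = {A, E, F}.
E → D applies, adding D
Closure: {A, D, E, F}.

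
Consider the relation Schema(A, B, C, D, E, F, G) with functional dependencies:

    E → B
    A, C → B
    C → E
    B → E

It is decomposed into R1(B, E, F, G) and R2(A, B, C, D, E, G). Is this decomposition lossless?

No

Common attributes: R1 ∩ R2 = {B, E, G}.
No dependency enlarges {B, E, G}, so (B, E, G)⁺ = {B, E, G}.
The closure contains neither all of R1 = {B, E, F, G} nor all of R2 = {A, B, C, D, E, G}, so the common attributes are not a superkey of either fragment. The join is lossy.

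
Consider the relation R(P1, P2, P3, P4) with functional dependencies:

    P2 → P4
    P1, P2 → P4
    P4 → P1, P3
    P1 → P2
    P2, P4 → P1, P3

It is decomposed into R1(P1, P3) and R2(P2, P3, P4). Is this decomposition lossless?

Common attributes: R1 ∩ R2 = {P3}.
No dependency enlarges {P3}, so (P3)⁺ = {P3}.
The closure contains neither all of R1 = {P1, P3} nor all of R2 = {P2, P3, P4}, so the common attributes are not a superkey of either fragment. The join is lossy.

No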